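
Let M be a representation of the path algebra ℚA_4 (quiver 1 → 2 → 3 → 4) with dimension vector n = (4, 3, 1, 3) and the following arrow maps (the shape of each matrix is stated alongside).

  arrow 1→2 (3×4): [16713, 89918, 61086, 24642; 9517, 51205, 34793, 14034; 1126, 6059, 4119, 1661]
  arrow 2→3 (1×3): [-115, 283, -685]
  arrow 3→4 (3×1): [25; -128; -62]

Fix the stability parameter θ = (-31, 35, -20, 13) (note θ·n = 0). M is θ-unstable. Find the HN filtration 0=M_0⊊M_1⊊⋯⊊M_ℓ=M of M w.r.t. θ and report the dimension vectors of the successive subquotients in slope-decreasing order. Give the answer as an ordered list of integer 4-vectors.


Barcode: M ≅ I[1,1], I[1,2]^2, I[1,4], I[4,4]^2. HN layers by μ_θ (4 steps, strictly decreasing):
  μ^(1)=35; μ^(2)=13; μ^(3)=15/2; μ^(4)=-31

((0, 2, 0, 0); (0, 0, 0, 3); (0, 1, 1, 0); (4, 0, 0, 0))


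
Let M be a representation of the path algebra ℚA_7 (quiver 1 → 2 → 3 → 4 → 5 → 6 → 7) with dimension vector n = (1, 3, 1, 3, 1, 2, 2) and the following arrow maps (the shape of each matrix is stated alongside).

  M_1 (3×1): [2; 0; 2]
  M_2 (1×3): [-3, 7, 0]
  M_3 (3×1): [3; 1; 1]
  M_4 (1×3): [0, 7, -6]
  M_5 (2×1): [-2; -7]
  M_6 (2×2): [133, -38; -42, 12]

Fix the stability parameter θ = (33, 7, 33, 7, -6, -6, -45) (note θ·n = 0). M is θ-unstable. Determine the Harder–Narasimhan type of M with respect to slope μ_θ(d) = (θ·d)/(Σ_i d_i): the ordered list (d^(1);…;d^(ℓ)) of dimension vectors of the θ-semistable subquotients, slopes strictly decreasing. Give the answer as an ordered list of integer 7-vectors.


Barcode: M ≅ I[1,6], I[2,2]^2, I[4,4]^2, I[6,7], I[7,7]. HN layers by μ_θ (4 steps, strictly decreasing):
  μ^(1)=34/3; μ^(2)=7; μ^(3)=-51/2; μ^(4)=-45

((1, 1, 1, 1, 1, 1, 0); (0, 2, 0, 2, 0, 0, 0); (0, 0, 0, 0, 0, 1, 1); (0, 0, 0, 0, 0, 0, 1))


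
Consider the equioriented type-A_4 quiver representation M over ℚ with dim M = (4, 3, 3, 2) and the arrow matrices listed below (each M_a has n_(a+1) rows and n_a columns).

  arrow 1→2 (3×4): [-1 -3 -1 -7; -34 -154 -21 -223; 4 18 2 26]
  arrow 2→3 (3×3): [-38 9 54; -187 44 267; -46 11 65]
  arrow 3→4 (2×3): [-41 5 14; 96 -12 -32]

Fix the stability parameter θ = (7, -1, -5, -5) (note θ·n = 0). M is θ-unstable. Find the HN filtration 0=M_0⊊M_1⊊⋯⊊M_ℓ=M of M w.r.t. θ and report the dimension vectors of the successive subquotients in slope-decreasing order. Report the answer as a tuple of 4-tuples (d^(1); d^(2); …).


Barcode: M ≅ I[1,1], I[1,3], I[1,4]^2. HN layers by μ_θ (3 steps, strictly decreasing):
  μ^(1)=7; μ^(2)=1/3; μ^(3)=-1

((1, 0, 0, 0); (1, 1, 1, 0); (2, 2, 2, 2))


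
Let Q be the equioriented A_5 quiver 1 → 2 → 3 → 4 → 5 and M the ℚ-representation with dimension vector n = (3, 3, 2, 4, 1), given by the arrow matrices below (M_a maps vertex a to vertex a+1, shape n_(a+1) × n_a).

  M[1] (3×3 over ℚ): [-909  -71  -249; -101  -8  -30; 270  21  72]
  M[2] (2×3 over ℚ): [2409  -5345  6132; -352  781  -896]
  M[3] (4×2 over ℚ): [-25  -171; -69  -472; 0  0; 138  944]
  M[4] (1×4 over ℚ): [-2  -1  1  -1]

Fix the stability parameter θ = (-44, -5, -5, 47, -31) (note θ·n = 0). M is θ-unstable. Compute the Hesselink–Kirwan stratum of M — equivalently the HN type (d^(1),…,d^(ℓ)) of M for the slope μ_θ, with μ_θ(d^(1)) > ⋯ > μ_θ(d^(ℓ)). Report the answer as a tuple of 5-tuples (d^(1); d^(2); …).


Barcode: M ≅ I[1,2], I[1,4], I[1,5], I[4,4]^2. HN layers by μ_θ (4 steps, strictly decreasing):
  μ^(1)=47; μ^(2)=8; μ^(3)=-5; μ^(4)=-44

((0, 0, 0, 3, 0); (0, 0, 0, 1, 1); (0, 3, 2, 0, 0); (3, 0, 0, 0, 0))


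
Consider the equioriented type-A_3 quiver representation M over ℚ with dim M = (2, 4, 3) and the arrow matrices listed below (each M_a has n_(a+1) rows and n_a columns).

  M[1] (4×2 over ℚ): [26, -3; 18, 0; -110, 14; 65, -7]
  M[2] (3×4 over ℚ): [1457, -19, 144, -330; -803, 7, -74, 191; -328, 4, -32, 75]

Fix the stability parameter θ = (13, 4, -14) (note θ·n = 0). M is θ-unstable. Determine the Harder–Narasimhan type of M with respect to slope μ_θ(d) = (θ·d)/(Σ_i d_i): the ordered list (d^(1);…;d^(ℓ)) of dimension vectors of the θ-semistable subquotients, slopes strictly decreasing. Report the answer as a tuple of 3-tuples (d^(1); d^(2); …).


Via rank(M_{q-1}∘⋯∘M_p): M ≅ I[1,3]^2, I[2,2], I[2,3].
μ_θ-semistable layers: μ^(1)=4; μ^(2)=1; μ^(3)=-5

((0, 1, 0); (2, 2, 2); (0, 1, 1))


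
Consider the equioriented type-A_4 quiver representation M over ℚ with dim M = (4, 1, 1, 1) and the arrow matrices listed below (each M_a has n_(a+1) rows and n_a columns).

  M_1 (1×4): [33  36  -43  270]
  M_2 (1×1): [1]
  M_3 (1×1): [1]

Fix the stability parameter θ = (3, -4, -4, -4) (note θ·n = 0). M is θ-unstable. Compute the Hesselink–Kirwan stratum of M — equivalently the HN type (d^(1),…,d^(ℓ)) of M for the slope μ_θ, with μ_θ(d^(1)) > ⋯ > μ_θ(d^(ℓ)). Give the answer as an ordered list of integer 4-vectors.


Via rank(M_{q-1}∘⋯∘M_p): M ≅ I[1,1]^3, I[1,4].
μ_θ-semistable layers: μ^(1)=3; μ^(2)=-9/4

((3, 0, 0, 0); (1, 1, 1, 1))


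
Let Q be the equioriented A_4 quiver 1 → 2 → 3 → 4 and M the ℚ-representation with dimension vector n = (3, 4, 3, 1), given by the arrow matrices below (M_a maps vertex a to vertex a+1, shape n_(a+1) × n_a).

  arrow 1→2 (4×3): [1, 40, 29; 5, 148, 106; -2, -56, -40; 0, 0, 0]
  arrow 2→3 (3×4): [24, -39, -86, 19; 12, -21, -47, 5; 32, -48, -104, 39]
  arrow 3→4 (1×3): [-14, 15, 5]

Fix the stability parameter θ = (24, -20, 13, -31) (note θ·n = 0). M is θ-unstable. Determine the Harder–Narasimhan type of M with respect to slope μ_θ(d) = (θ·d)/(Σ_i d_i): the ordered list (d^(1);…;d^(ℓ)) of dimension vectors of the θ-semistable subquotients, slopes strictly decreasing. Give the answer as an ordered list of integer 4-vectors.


Via rank(M_{q-1}∘⋯∘M_p): M ≅ I[1,1], I[1,2], I[1,4], I[2,3]^2.
μ_θ-semistable layers: μ^(1)=24; μ^(2)=13; μ^(3)=2; μ^(4)=-7/2; μ^(5)=-20

((1, 0, 0, 0); (0, 0, 2, 0); (1, 1, 0, 0); (1, 1, 1, 1); (0, 2, 0, 0))


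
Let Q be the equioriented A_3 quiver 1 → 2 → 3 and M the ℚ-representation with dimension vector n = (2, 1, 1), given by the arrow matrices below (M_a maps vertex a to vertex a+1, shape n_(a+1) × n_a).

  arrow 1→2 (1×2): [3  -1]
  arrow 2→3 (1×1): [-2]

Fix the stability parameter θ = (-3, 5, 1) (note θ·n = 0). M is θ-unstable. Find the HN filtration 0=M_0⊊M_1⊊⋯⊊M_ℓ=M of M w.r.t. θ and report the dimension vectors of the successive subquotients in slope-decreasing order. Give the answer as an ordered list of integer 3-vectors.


Barcode: M ≅ I[1,1], I[1,3]. HN layers by μ_θ (2 steps, strictly decreasing):
  μ^(1)=3; μ^(2)=-3

((0, 1, 1); (2, 0, 0))


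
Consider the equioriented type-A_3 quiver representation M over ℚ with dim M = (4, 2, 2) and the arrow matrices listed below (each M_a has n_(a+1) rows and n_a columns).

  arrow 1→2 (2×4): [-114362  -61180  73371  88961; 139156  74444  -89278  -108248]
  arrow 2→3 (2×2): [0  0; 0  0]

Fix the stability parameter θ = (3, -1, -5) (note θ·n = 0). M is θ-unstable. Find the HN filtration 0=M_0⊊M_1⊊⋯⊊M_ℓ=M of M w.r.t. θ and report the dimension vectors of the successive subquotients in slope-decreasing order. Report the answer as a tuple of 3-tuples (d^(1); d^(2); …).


Via rank(M_{q-1}∘⋯∘M_p): M ≅ I[1,1]^2, I[1,2]^2, I[3,3]^2.
μ_θ-semistable layers: μ^(1)=3; μ^(2)=1; μ^(3)=-5

((2, 0, 0); (2, 2, 0); (0, 0, 2))


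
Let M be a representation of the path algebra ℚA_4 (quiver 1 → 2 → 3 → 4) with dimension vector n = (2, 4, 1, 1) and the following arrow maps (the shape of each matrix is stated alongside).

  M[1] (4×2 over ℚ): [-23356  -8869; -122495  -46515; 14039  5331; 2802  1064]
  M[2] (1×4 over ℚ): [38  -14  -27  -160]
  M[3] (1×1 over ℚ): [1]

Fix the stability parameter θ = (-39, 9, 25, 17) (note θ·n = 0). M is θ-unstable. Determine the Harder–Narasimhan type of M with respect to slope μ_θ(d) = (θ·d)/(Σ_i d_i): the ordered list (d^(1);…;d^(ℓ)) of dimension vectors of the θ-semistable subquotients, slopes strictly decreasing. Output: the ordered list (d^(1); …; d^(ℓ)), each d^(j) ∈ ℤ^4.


Via rank(M_{q-1}∘⋯∘M_p): M ≅ I[1,2], I[1,4], I[2,2]^2.
μ_θ-semistable layers: μ^(1)=21; μ^(2)=9; μ^(3)=-39

((0, 0, 1, 1); (0, 4, 0, 0); (2, 0, 0, 0))


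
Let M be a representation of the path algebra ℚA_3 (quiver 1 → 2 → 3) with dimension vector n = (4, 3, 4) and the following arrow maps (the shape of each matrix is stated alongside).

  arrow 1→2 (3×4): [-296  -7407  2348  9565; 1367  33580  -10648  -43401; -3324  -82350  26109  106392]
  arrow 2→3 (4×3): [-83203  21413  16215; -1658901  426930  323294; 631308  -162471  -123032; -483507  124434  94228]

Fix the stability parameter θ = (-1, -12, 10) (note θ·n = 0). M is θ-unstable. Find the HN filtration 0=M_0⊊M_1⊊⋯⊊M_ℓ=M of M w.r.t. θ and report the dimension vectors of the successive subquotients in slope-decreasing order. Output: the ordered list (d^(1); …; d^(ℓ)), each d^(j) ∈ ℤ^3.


Interval decomposition of M: I[1,1], I[1,3]^3, I[3,3].
HN type (ℓ=3): μ^(1)=10; μ^(2)=-1; μ^(3)=-13/2

((0, 0, 4); (1, 0, 0); (3, 3, 0))


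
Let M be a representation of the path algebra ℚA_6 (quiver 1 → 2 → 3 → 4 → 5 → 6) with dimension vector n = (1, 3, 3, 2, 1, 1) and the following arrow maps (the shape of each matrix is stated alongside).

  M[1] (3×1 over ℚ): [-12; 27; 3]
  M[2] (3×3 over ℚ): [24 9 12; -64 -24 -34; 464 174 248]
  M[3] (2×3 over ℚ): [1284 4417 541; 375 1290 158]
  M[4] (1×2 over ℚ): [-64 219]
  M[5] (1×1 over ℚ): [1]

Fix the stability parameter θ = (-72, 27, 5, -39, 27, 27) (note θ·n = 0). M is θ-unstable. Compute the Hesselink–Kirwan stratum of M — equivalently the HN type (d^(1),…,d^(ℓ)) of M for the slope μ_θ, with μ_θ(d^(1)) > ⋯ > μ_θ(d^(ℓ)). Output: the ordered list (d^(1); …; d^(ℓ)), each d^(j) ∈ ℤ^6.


Interval decomposition of M: I[1,6], I[2,2], I[2,4], I[3,3].
HN type (ℓ=4): μ^(1)=27; μ^(2)=5; μ^(3)=-7/3; μ^(4)=-72

((0, 1, 0, 0, 1, 1); (0, 0, 1, 0, 0, 0); (0, 2, 2, 2, 0, 0); (1, 0, 0, 0, 0, 0))


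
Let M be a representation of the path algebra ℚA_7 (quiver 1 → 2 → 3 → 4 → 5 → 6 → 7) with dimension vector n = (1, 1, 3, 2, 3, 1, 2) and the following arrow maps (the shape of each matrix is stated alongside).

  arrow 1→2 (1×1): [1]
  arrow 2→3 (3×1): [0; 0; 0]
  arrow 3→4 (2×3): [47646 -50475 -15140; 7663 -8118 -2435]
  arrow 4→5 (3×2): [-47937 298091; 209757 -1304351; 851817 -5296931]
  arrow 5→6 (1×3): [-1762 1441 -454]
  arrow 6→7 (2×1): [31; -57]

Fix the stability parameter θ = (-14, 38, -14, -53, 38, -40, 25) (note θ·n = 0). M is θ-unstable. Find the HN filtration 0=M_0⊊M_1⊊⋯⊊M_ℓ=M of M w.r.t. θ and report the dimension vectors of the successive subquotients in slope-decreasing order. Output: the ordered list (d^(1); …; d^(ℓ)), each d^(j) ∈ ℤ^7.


Barcode: M ≅ I[1,2], I[3,3], I[3,4], I[3,7], I[5,5]^2, I[7,7]. HN layers by μ_θ (5 steps, strictly decreasing):
  μ^(1)=38; μ^(2)=25; μ^(3)=-1; μ^(4)=-14; μ^(5)=-67/2

((0, 1, 0, 0, 2, 0, 0); (0, 0, 0, 0, 0, 0, 2); (0, 0, 0, 0, 1, 1, 0); (1, 0, 1, 0, 0, 0, 0); (0, 0, 2, 2, 0, 0, 0))


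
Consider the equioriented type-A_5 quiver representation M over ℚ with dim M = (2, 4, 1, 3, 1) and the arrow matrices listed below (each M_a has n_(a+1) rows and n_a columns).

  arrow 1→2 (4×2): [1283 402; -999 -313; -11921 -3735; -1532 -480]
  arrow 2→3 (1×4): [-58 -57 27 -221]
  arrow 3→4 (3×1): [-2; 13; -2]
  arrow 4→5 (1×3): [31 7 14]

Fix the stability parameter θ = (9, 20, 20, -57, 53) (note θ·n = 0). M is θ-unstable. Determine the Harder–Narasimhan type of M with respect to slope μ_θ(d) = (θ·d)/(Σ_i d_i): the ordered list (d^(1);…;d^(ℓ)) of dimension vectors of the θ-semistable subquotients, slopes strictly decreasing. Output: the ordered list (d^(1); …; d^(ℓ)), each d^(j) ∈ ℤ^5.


Barcode: M ≅ I[1,2], I[1,5], I[2,2]^2, I[4,4]^2. HN layers by μ_θ (5 steps, strictly decreasing):
  μ^(1)=53; μ^(2)=20; μ^(3)=9; μ^(4)=-2; μ^(5)=-57

((0, 0, 0, 0, 1); (0, 3, 0, 0, 0); (1, 0, 0, 0, 0); (1, 1, 1, 1, 0); (0, 0, 0, 2, 0))


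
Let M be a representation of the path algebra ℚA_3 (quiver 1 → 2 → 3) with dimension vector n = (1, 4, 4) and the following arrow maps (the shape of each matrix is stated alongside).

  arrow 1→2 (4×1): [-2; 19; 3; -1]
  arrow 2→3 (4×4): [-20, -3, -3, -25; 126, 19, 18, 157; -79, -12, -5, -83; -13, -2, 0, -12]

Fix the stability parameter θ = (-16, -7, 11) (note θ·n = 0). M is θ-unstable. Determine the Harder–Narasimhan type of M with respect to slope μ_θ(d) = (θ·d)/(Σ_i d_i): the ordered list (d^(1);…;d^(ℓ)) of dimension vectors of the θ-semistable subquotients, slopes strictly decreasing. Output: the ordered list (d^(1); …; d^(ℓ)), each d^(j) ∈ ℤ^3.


Interval decomposition of M: I[1,3], I[2,3]^3.
HN type (ℓ=3): μ^(1)=11; μ^(2)=-7; μ^(3)=-16

((0, 0, 4); (0, 4, 0); (1, 0, 0))


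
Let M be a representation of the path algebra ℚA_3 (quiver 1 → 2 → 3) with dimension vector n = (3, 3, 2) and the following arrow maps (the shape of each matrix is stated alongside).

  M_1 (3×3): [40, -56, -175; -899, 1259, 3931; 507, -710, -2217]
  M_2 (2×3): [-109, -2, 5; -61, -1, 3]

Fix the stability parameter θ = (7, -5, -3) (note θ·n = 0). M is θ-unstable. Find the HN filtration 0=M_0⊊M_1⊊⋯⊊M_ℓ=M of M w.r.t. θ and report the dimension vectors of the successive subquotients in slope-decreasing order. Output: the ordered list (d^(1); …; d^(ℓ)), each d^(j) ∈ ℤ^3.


Interval decomposition of M: I[1,2], I[1,3]^2.
HN type (ℓ=2): μ^(1)=1; μ^(2)=-1/3

((1, 1, 0); (2, 2, 2))


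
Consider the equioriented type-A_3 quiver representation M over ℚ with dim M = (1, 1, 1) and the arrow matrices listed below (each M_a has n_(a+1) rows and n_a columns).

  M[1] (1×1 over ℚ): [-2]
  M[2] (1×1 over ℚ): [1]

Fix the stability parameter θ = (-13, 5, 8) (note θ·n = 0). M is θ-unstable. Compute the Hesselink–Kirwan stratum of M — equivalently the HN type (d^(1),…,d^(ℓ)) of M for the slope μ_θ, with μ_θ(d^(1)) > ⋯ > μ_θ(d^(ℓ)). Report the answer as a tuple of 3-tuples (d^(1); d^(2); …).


Via rank(M_{q-1}∘⋯∘M_p): M ≅ I[1,3].
μ_θ-semistable layers: μ^(1)=8; μ^(2)=5; μ^(3)=-13

((0, 0, 1); (0, 1, 0); (1, 0, 0))


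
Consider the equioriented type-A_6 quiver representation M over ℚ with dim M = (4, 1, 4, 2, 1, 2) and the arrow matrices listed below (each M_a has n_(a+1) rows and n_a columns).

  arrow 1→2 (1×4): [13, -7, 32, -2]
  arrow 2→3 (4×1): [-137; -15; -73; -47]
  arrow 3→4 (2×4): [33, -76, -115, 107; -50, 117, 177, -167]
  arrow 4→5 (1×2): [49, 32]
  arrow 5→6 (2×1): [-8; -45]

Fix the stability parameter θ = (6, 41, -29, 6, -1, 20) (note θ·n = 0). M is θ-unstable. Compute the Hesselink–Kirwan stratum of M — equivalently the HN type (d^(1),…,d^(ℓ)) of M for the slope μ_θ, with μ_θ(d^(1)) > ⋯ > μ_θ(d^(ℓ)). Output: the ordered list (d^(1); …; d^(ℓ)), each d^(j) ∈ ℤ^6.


Barcode: M ≅ I[1,1]^3, I[1,6], I[3,3]^2, I[3,4], I[6,6]. HN layers by μ_θ (4 steps, strictly decreasing):
  μ^(1)=20; μ^(2)=6; μ^(3)=23/5; μ^(4)=-29

((0, 0, 0, 0, 0, 2); (3, 0, 0, 1, 0, 0); (1, 1, 1, 1, 1, 0); (0, 0, 3, 0, 0, 0))


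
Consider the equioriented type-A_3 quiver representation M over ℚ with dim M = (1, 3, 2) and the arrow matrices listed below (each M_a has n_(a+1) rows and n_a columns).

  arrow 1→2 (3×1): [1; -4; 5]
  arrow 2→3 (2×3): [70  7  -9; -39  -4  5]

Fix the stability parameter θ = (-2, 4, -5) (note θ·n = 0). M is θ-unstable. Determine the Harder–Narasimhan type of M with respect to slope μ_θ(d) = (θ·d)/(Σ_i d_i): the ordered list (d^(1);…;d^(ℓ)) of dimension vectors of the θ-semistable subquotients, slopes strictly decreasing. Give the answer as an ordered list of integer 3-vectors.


Via rank(M_{q-1}∘⋯∘M_p): M ≅ I[1,3], I[2,2], I[2,3].
μ_θ-semistable layers: μ^(1)=4; μ^(2)=-1/2; μ^(3)=-2

((0, 1, 0); (0, 2, 2); (1, 0, 0))


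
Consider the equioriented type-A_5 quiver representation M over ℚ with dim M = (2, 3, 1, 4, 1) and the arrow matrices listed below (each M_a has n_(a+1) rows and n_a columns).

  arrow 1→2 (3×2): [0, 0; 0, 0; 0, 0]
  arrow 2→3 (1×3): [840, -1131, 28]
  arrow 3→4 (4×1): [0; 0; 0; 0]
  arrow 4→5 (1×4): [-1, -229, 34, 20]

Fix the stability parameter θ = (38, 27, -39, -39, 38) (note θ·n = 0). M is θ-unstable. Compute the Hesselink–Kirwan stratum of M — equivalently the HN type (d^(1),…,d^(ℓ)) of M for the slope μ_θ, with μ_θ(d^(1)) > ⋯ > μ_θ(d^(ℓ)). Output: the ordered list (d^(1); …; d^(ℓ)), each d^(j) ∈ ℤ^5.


Via rank(M_{q-1}∘⋯∘M_p): M ≅ I[1,1]^2, I[2,2]^2, I[2,3], I[4,4]^3, I[4,5].
μ_θ-semistable layers: μ^(1)=38; μ^(2)=27; μ^(3)=-6; μ^(4)=-39

((2, 0, 0, 0, 1); (0, 2, 0, 0, 0); (0, 1, 1, 0, 0); (0, 0, 0, 4, 0))


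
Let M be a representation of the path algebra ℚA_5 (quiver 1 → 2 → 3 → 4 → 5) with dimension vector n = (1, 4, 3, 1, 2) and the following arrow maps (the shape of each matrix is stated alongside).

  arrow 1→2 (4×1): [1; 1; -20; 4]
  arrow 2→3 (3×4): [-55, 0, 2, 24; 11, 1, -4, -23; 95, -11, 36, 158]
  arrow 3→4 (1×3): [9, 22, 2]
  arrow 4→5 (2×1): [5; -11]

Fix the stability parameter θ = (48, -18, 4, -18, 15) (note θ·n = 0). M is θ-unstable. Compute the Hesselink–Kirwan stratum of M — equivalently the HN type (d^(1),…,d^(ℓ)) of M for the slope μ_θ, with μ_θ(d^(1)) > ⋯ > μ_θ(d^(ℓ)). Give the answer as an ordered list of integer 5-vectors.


Barcode: M ≅ I[1,5], I[2,2], I[2,3]^2, I[5,5]. HN layers by μ_θ (3 steps, strictly decreasing):
  μ^(1)=15; μ^(2)=4; μ^(3)=-18

((0, 0, 0, 0, 2); (1, 1, 3, 1, 0); (0, 3, 0, 0, 0))


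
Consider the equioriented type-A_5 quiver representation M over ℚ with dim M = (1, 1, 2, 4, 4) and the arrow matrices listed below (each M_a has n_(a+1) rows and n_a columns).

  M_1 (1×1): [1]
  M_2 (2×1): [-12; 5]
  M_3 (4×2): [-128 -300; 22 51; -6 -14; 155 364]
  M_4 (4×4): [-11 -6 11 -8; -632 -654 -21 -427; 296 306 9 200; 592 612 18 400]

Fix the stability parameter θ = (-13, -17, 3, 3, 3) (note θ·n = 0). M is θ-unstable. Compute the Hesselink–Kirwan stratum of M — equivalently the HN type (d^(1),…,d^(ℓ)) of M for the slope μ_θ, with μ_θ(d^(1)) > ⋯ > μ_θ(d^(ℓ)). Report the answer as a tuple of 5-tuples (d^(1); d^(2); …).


Interval decomposition of M: I[1,5], I[3,5], I[4,4], I[4,5], I[5,5].
HN type (ℓ=2): μ^(1)=3; μ^(2)=-15

((0, 0, 2, 4, 4); (1, 1, 0, 0, 0))


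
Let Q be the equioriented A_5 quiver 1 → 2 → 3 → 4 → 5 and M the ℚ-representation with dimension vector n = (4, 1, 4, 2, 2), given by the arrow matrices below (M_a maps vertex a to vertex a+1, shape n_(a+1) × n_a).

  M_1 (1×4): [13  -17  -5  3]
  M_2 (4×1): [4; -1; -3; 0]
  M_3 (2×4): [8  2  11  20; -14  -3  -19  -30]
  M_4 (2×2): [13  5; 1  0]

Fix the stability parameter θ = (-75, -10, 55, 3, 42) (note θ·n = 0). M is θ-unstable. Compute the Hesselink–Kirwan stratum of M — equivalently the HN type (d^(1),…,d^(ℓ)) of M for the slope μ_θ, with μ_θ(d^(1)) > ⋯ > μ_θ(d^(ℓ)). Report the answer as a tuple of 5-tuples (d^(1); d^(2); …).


Interval decomposition of M: I[1,1]^3, I[1,5], I[3,3]^2, I[3,5].
HN type (ℓ=5): μ^(1)=55; μ^(2)=42; μ^(3)=29; μ^(4)=-10; μ^(5)=-75

((0, 0, 2, 0, 0); (0, 0, 0, 0, 2); (0, 0, 2, 2, 0); (0, 1, 0, 0, 0); (4, 0, 0, 0, 0))


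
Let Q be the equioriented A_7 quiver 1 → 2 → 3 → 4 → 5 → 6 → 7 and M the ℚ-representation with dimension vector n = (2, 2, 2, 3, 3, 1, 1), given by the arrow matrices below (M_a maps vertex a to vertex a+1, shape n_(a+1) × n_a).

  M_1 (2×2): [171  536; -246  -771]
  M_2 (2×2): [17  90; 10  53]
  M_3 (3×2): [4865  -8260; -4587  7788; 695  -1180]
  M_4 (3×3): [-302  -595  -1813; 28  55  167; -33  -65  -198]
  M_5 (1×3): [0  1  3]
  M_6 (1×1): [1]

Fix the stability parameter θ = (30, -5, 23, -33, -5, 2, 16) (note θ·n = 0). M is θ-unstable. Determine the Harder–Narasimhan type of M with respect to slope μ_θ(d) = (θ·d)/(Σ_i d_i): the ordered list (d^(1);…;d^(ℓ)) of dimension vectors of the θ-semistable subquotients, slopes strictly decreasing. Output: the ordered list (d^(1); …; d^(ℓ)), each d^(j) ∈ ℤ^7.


Barcode: M ≅ I[1,3], I[1,4], I[4,5], I[4,7], I[5,5]. HN layers by μ_θ (7 steps, strictly decreasing):
  μ^(1)=23; μ^(2)=16; μ^(3)=25/2; μ^(4)=15/4; μ^(5)=2; μ^(6)=-5; μ^(7)=-33

((0, 0, 1, 0, 0, 0, 0); (0, 0, 0, 0, 0, 0, 1); (1, 1, 0, 0, 0, 0, 0); (1, 1, 1, 1, 0, 0, 0); (0, 0, 0, 0, 0, 1, 0); (0, 0, 0, 0, 3, 0, 0); (0, 0, 0, 2, 0, 0, 0))


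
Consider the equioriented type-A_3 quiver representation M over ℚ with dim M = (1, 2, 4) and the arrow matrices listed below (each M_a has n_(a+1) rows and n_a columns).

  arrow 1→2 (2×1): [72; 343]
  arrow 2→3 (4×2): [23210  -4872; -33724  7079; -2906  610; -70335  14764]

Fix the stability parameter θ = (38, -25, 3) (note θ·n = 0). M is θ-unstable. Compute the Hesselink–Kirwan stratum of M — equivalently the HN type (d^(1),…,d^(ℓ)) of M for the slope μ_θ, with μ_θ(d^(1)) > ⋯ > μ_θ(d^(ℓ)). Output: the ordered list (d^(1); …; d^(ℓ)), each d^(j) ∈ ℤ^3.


Interval decomposition of M: I[1,3], I[2,3], I[3,3]^2.
HN type (ℓ=3): μ^(1)=16/3; μ^(2)=3; μ^(3)=-25

((1, 1, 1); (0, 0, 3); (0, 1, 0))


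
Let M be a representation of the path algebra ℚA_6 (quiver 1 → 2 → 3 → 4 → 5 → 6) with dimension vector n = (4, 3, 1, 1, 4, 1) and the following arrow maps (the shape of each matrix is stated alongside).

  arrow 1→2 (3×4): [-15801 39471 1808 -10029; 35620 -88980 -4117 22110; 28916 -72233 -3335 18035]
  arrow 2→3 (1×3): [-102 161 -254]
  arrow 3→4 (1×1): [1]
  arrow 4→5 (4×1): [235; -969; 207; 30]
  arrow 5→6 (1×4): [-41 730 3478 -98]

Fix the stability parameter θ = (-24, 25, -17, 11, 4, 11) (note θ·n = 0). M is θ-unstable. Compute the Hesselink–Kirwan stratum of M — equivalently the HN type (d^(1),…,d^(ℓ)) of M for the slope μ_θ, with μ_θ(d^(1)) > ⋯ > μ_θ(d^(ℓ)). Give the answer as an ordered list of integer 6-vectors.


Interval decomposition of M: I[1,1], I[1,2]^2, I[1,6], I[5,5]^3.
HN type (ℓ=5): μ^(1)=25; μ^(2)=11; μ^(3)=15/2; μ^(4)=4; μ^(5)=-24

((0, 2, 0, 0, 0, 0); (0, 0, 0, 0, 0, 1); (0, 0, 0, 1, 1, 0); (0, 1, 1, 0, 3, 0); (4, 0, 0, 0, 0, 0))


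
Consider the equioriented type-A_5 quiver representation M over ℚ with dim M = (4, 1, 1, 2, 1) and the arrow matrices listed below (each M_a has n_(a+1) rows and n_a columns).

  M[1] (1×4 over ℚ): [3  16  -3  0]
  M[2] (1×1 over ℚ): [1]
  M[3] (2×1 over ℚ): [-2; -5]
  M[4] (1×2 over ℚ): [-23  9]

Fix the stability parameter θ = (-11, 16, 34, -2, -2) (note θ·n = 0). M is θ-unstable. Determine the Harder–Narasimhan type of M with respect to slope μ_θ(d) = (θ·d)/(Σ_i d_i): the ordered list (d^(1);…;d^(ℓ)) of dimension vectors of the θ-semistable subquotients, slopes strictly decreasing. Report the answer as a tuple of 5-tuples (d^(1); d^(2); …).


Interval decomposition of M: I[1,1]^3, I[1,5], I[4,4].
HN type (ℓ=3): μ^(1)=23/2; μ^(2)=-2; μ^(3)=-11

((0, 1, 1, 1, 1); (0, 0, 0, 1, 0); (4, 0, 0, 0, 0))


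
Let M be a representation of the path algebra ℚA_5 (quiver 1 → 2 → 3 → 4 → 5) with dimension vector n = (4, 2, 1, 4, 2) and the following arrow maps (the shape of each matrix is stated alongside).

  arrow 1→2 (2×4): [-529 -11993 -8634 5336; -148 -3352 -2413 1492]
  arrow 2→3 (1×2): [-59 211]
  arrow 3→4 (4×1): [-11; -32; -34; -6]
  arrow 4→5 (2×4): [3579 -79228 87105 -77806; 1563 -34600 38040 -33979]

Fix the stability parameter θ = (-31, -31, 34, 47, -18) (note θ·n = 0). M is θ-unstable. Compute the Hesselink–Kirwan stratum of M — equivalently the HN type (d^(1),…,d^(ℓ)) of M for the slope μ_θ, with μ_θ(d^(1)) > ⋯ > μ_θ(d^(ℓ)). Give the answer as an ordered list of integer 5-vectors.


Via rank(M_{q-1}∘⋯∘M_p): M ≅ I[1,1]^2, I[1,2], I[1,5], I[4,4]^2, I[4,5].
μ_θ-semistable layers: μ^(1)=47; μ^(2)=21; μ^(3)=29/2; μ^(4)=-31

((0, 0, 0, 2, 0); (0, 0, 1, 1, 1); (0, 0, 0, 1, 1); (4, 2, 0, 0, 0))


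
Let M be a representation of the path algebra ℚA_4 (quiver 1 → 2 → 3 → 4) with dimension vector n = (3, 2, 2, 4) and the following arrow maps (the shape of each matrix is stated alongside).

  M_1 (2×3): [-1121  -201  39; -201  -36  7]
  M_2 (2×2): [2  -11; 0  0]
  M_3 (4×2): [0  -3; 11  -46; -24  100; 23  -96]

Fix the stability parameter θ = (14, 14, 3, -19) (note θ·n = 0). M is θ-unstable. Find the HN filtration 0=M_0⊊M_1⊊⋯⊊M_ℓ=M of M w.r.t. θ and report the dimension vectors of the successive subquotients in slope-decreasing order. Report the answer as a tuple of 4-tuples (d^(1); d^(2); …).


Via rank(M_{q-1}∘⋯∘M_p): M ≅ I[1,1], I[1,2], I[1,4], I[3,4], I[4,4]^2.
μ_θ-semistable layers: μ^(1)=14; μ^(2)=3; μ^(3)=-8; μ^(4)=-19

((2, 1, 0, 0); (1, 1, 1, 1); (0, 0, 1, 1); (0, 0, 0, 2))


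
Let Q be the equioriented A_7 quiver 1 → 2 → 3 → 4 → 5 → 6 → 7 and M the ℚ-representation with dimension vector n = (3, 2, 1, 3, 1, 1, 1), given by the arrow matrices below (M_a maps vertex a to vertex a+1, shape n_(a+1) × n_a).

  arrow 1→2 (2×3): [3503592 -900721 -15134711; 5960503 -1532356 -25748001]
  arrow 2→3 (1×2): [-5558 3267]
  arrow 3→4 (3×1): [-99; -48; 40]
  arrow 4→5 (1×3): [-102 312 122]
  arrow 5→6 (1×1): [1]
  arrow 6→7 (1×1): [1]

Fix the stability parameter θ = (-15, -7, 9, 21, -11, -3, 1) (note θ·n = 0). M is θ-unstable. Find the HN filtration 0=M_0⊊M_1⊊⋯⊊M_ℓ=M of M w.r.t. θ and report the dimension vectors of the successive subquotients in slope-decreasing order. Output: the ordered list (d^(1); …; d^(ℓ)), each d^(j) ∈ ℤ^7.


Interval decomposition of M: I[1,1], I[1,2], I[1,7], I[4,4]^2.
HN type (ℓ=4): μ^(1)=21; μ^(2)=17/5; μ^(3)=-7; μ^(4)=-15

((0, 0, 0, 2, 0, 0, 0); (0, 0, 1, 1, 1, 1, 1); (0, 2, 0, 0, 0, 0, 0); (3, 0, 0, 0, 0, 0, 0))


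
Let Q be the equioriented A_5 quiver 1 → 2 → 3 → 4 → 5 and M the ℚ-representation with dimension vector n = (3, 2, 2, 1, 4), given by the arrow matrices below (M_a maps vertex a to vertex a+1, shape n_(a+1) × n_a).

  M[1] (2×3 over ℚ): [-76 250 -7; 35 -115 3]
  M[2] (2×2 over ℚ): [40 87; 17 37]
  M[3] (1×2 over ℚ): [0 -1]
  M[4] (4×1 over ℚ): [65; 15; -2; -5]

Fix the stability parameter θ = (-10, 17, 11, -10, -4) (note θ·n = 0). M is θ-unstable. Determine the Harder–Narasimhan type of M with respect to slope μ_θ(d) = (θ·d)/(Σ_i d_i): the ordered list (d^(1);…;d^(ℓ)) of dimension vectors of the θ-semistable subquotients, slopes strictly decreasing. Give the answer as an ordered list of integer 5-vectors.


Interval decomposition of M: I[1,1], I[1,3], I[1,5], I[5,5]^3.
HN type (ℓ=4): μ^(1)=14; μ^(2)=7/2; μ^(3)=-4; μ^(4)=-10

((0, 1, 1, 0, 0); (0, 1, 1, 1, 1); (0, 0, 0, 0, 3); (3, 0, 0, 0, 0))


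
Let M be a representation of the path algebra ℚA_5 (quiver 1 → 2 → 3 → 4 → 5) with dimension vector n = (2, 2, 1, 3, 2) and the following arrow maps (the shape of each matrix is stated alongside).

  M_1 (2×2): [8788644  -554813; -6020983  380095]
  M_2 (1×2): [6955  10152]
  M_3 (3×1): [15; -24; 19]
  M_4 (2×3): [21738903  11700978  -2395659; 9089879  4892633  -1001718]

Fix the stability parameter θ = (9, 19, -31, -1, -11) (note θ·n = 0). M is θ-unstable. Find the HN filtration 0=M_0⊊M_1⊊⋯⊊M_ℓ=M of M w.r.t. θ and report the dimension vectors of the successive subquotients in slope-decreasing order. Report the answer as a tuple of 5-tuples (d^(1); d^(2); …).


Barcode: M ≅ I[1,2], I[1,5], I[4,4], I[4,5]. HN layers by μ_θ (5 steps, strictly decreasing):
  μ^(1)=19; μ^(2)=9; μ^(3)=-1; μ^(4)=-3; μ^(5)=-6

((0, 1, 0, 0, 0); (1, 0, 0, 0, 0); (0, 0, 0, 1, 0); (1, 1, 1, 1, 1); (0, 0, 0, 1, 1))


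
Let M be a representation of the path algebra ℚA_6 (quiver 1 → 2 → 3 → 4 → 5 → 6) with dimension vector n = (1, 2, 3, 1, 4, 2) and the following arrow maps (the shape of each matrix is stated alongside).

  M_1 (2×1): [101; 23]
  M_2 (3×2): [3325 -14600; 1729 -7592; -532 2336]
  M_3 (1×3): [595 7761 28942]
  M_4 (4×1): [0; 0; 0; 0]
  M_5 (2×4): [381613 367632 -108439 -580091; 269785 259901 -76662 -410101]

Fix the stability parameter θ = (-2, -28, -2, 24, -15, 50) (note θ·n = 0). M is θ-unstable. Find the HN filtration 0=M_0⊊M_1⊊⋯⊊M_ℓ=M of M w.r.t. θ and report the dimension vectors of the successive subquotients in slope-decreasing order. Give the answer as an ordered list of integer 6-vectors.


Via rank(M_{q-1}∘⋯∘M_p): M ≅ I[1,3], I[2,2], I[3,3], I[3,4], I[5,5]^2, I[5,6]^2.
μ_θ-semistable layers: μ^(1)=50; μ^(2)=24; μ^(3)=-2; μ^(4)=-15; μ^(5)=-28

((0, 0, 0, 0, 0, 2); (0, 0, 0, 1, 0, 0); (0, 0, 3, 0, 0, 0); (1, 1, 0, 0, 4, 0); (0, 1, 0, 0, 0, 0))


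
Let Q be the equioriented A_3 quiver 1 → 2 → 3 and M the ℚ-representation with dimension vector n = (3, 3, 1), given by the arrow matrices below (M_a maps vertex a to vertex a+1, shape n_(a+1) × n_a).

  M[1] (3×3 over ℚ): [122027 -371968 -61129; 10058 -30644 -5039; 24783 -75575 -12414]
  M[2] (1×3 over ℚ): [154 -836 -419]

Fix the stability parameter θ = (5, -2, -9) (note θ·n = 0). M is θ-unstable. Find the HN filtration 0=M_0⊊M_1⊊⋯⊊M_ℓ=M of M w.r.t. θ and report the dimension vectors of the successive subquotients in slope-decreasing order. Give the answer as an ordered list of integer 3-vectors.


Barcode: M ≅ I[1,2]^2, I[1,3]. HN layers by μ_θ (2 steps, strictly decreasing):
  μ^(1)=3/2; μ^(2)=-2

((2, 2, 0); (1, 1, 1))


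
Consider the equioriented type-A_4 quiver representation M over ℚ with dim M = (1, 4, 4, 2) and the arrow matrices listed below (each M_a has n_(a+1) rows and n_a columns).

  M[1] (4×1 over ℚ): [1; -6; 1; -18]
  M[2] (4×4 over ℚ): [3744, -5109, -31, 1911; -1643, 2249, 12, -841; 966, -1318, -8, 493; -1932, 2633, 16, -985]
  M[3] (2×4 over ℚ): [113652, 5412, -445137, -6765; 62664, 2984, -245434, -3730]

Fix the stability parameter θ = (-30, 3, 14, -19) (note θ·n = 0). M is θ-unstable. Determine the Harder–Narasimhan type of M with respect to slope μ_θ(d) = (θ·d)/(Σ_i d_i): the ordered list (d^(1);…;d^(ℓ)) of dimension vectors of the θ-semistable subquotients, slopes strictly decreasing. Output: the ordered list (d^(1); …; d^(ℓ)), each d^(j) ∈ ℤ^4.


Via rank(M_{q-1}∘⋯∘M_p): M ≅ I[1,3], I[2,3]^2, I[2,4], I[4,4].
μ_θ-semistable layers: μ^(1)=14; μ^(2)=3; μ^(3)=-2/3; μ^(4)=-19; μ^(5)=-30

((0, 0, 3, 0); (0, 3, 0, 0); (0, 1, 1, 1); (0, 0, 0, 1); (1, 0, 0, 0))


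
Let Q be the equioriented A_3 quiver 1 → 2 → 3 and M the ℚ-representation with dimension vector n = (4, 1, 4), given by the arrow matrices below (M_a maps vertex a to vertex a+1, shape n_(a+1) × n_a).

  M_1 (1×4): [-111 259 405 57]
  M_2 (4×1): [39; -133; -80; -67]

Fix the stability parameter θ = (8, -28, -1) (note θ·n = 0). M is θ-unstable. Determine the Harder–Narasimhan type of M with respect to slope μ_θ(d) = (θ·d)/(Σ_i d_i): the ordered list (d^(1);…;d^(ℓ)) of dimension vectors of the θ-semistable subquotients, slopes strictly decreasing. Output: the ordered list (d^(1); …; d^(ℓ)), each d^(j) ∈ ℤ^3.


Barcode: M ≅ I[1,1]^3, I[1,3], I[3,3]^3. HN layers by μ_θ (3 steps, strictly decreasing):
  μ^(1)=8; μ^(2)=-1; μ^(3)=-10

((3, 0, 0); (0, 0, 4); (1, 1, 0))


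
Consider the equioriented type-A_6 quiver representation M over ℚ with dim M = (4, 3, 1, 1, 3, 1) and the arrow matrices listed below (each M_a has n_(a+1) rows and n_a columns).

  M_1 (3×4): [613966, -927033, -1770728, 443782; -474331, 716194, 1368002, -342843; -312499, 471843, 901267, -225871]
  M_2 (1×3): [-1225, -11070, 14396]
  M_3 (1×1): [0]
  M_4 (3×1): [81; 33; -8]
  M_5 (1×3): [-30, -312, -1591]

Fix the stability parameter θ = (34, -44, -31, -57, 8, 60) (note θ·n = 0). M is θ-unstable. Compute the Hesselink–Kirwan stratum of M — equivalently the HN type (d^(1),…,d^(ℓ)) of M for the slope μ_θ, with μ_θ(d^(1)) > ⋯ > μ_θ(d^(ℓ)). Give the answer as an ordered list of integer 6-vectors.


Barcode: M ≅ I[1,1], I[1,2]^2, I[1,3], I[4,6], I[5,5]^2. HN layers by μ_θ (6 steps, strictly decreasing):
  μ^(1)=60; μ^(2)=34; μ^(3)=8; μ^(4)=-5; μ^(5)=-41/3; μ^(6)=-57

((0, 0, 0, 0, 0, 1); (1, 0, 0, 0, 0, 0); (0, 0, 0, 0, 3, 0); (2, 2, 0, 0, 0, 0); (1, 1, 1, 0, 0, 0); (0, 0, 0, 1, 0, 0))


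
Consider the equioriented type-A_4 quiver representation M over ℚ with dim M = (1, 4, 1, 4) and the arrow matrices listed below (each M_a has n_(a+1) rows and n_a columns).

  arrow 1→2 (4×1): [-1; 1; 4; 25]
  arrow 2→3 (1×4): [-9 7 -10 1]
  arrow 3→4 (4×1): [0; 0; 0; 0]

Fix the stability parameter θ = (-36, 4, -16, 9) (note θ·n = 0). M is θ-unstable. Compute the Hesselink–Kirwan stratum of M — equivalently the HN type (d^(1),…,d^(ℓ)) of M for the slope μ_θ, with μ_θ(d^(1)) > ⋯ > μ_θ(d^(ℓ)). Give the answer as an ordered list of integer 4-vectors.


Via rank(M_{q-1}∘⋯∘M_p): M ≅ I[1,3], I[2,2]^3, I[4,4]^4.
μ_θ-semistable layers: μ^(1)=9; μ^(2)=4; μ^(3)=-6; μ^(4)=-36

((0, 0, 0, 4); (0, 3, 0, 0); (0, 1, 1, 0); (1, 0, 0, 0))


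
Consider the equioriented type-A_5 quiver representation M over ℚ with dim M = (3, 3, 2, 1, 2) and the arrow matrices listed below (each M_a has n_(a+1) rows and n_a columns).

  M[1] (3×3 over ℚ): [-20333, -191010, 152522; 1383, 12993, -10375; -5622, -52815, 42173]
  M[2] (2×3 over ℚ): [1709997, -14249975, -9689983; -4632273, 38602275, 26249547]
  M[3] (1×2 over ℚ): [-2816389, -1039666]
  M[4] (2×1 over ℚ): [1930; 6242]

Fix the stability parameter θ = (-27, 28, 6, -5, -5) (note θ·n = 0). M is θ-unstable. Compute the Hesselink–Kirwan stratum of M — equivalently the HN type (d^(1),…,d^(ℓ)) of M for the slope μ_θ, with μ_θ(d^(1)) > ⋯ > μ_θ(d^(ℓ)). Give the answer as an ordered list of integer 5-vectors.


Via rank(M_{q-1}∘⋯∘M_p): M ≅ I[1,1], I[1,2]^2, I[2,5], I[3,3], I[5,5].
μ_θ-semistable layers: μ^(1)=28; μ^(2)=6; μ^(3)=-5; μ^(4)=-27

((0, 2, 0, 0, 0); (0, 1, 2, 1, 1); (0, 0, 0, 0, 1); (3, 0, 0, 0, 0))


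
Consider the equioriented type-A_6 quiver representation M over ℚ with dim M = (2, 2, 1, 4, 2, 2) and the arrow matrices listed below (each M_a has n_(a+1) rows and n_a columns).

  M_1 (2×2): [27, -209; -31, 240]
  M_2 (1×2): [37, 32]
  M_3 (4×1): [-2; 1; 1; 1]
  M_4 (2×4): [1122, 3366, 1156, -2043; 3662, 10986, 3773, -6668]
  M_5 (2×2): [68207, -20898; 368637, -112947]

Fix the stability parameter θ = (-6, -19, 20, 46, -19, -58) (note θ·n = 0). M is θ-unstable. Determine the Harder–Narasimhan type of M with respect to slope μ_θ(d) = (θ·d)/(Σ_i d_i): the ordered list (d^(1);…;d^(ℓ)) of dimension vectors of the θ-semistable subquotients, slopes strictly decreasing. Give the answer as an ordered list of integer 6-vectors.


Barcode: M ≅ I[1,2], I[1,6], I[4,4]^2, I[4,6]. HN layers by μ_θ (4 steps, strictly decreasing):
  μ^(1)=46; μ^(2)=-11/4; μ^(3)=-31/3; μ^(4)=-25/2

((0, 0, 0, 2, 0, 0); (0, 0, 1, 1, 1, 1); (0, 0, 0, 1, 1, 1); (2, 2, 0, 0, 0, 0))


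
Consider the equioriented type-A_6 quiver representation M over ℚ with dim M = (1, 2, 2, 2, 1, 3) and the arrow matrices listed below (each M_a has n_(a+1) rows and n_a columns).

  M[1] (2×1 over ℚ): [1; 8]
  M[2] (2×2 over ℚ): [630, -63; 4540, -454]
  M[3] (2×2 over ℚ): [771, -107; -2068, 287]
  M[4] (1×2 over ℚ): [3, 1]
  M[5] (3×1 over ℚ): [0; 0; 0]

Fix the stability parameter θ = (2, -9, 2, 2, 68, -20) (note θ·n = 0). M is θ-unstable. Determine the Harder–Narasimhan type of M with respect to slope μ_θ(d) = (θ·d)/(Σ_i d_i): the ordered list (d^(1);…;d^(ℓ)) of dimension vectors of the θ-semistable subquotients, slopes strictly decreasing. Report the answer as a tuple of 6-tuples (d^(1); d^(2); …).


Via rank(M_{q-1}∘⋯∘M_p): M ≅ I[1,5], I[2,2], I[3,4], I[6,6]^3.
μ_θ-semistable layers: μ^(1)=68; μ^(2)=2; μ^(3)=-7/2; μ^(4)=-9; μ^(5)=-20

((0, 0, 0, 0, 1, 0); (0, 0, 2, 2, 0, 0); (1, 1, 0, 0, 0, 0); (0, 1, 0, 0, 0, 0); (0, 0, 0, 0, 0, 3))


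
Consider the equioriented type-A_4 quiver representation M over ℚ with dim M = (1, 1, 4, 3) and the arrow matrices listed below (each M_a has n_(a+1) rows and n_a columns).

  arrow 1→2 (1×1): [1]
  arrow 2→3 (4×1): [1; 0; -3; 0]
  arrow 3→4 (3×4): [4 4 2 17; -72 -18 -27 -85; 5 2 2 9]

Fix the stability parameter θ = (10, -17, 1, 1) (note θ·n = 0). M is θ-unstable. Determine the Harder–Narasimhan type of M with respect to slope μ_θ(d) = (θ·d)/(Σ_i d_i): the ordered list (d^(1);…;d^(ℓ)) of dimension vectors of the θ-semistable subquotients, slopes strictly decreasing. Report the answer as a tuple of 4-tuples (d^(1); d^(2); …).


Interval decomposition of M: I[1,4], I[3,3], I[3,4]^2.
HN type (ℓ=2): μ^(1)=1; μ^(2)=-7/2

((0, 0, 4, 3); (1, 1, 0, 0))


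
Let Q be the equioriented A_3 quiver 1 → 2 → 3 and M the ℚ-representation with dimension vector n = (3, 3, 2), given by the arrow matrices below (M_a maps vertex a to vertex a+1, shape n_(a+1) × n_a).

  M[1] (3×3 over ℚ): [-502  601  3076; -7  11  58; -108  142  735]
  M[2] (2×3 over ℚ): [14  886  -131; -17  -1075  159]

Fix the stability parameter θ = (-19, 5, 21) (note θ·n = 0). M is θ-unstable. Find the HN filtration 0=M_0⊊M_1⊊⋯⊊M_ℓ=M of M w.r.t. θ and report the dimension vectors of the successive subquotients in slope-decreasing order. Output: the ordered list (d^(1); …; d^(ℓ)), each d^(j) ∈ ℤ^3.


Via rank(M_{q-1}∘⋯∘M_p): M ≅ I[1,2], I[1,3]^2.
μ_θ-semistable layers: μ^(1)=21; μ^(2)=5; μ^(3)=-19

((0, 0, 2); (0, 3, 0); (3, 0, 0))


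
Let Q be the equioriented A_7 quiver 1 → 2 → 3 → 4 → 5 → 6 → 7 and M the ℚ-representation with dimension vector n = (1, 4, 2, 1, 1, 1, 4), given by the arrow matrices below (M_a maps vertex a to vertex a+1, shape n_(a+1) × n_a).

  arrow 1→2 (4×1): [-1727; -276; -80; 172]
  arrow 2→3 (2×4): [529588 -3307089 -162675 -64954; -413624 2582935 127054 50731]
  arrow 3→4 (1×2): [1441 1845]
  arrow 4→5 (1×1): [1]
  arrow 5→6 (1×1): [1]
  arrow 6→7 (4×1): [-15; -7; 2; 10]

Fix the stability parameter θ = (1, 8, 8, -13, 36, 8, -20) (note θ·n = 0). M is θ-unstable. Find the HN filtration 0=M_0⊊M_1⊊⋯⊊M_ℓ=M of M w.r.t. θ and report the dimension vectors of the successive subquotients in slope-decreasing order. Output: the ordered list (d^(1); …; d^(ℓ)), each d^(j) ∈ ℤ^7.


Barcode: M ≅ I[1,2], I[2,2], I[2,3], I[2,7], I[7,7]^3. HN layers by μ_θ (3 steps, strictly decreasing):
  μ^(1)=8; μ^(2)=1; μ^(3)=-20

((0, 3, 1, 0, 1, 1, 1); (1, 1, 1, 1, 0, 0, 0); (0, 0, 0, 0, 0, 0, 3))


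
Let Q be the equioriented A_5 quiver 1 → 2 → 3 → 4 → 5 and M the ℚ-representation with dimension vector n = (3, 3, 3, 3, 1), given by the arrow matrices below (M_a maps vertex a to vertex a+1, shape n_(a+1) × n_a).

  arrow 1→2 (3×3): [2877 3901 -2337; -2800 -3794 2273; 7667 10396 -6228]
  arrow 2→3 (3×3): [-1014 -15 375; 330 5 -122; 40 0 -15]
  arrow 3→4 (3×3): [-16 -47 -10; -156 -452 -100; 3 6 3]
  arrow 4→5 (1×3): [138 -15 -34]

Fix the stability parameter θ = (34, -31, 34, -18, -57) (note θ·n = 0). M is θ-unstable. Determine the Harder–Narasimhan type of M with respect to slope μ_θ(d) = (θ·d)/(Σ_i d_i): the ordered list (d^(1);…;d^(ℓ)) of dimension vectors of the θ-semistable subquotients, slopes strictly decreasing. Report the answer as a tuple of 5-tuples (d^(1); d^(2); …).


Via rank(M_{q-1}∘⋯∘M_p): M ≅ I[1,2], I[1,3], I[1,4], I[3,5], I[4,4].
μ_θ-semistable layers: μ^(1)=34; μ^(2)=8; μ^(3)=3/2; μ^(4)=-41/3; μ^(5)=-18

((0, 0, 1, 0, 0); (0, 0, 1, 1, 0); (3, 3, 0, 0, 0); (0, 0, 1, 1, 1); (0, 0, 0, 1, 0))
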